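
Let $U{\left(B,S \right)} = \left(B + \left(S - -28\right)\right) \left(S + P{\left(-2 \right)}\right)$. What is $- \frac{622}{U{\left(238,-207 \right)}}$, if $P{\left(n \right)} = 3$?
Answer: $\frac{311}{6018} \approx 0.051678$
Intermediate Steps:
$U{\left(B,S \right)} = \left(3 + S\right) \left(28 + B + S\right)$ ($U{\left(B,S \right)} = \left(B + \left(S - -28\right)\right) \left(S + 3\right) = \left(B + \left(S + 28\right)\right) \left(3 + S\right) = \left(B + \left(28 + S\right)\right) \left(3 + S\right) = \left(28 + B + S\right) \left(3 + S\right) = \left(3 + S\right) \left(28 + B + S\right)$)
$- \frac{622}{U{\left(238,-207 \right)}} = - \frac{622}{84 + \left(-207\right)^{2} + 3 \cdot 238 + 31 \left(-207\right) + 238 \left(-207\right)} = - \frac{622}{84 + 42849 + 714 - 6417 - 49266} = - \frac{622}{-12036} = \left(-622\right) \left(- \frac{1}{12036}\right) = \frac{311}{6018}$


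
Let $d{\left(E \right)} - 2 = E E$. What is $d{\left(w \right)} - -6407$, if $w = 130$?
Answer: $23309$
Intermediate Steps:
$d{\left(E \right)} = 2 + E^{2}$ ($d{\left(E \right)} = 2 + E E = 2 + E^{2}$)
$d{\left(w \right)} - -6407 = \left(2 + 130^{2}\right) - -6407 = \left(2 + 16900\right) + 6407 = 16902 + 6407 = 23309$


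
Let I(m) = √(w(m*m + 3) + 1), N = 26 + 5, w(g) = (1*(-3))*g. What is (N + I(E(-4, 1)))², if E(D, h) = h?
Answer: (31 + I*√11)² ≈ 950.0 + 205.63*I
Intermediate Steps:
w(g) = -3*g
N = 31
I(m) = √(-8 - 3*m²) (I(m) = √(-3*(m*m + 3) + 1) = √(-3*(m² + 3) + 1) = √(-3*(3 + m²) + 1) = √((-9 - 3*m²) + 1) = √(-8 - 3*m²))
(N + I(E(-4, 1)))² = (31 + √(-8 - 3*1²))² = (31 + √(-8 - 3*1))² = (31 + √(-8 - 3))² = (31 + √(-11))² = (31 + I*√11)²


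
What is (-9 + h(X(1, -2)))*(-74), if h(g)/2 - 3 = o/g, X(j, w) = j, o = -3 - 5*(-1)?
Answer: -74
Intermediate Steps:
o = 2 (o = -3 + 5 = 2)
h(g) = 6 + 4/g (h(g) = 6 + 2*(2/g) = 6 + 4/g)
(-9 + h(X(1, -2)))*(-74) = (-9 + (6 + 4/1))*(-74) = (-9 + (6 + 4*1))*(-74) = (-9 + (6 + 4))*(-74) = (-9 + 10)*(-74) = 1*(-74) = -74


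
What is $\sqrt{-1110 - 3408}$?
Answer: $3 i \sqrt{502} \approx 67.216 i$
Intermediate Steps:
$\sqrt{-1110 - 3408} = \sqrt{-4518} = 3 i \sqrt{502}$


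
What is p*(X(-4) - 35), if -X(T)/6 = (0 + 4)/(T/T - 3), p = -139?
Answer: 3197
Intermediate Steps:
X(T) = 12 (X(T) = -6*(0 + 4)/(T/T - 3) = -24/(1 - 3) = -24/(-2) = -24*(-1)/2 = -6*(-2) = 12)
p*(X(-4) - 35) = -139*(12 - 35) = -139*(-23) = 3197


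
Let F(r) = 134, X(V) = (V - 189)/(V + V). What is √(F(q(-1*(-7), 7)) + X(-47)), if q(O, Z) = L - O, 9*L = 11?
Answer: 4*√18847/47 ≈ 11.684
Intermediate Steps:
L = 11/9 (L = (⅑)*11 = 11/9 ≈ 1.2222)
X(V) = (-189 + V)/(2*V) (X(V) = (-189 + V)/((2*V)) = (-189 + V)*(1/(2*V)) = (-189 + V)/(2*V))
q(O, Z) = 11/9 - O
√(F(q(-1*(-7), 7)) + X(-47)) = √(134 + (½)*(-189 - 47)/(-47)) = √(134 + (½)*(-1/47)*(-236)) = √(134 + 118/47) = √(6416/47) = 4*√18847/47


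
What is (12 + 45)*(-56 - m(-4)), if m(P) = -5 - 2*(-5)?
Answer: -3477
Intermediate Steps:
m(P) = 5 (m(P) = -5 + 10 = 5)
(12 + 45)*(-56 - m(-4)) = (12 + 45)*(-56 - 1*5) = 57*(-56 - 5) = 57*(-61) = -3477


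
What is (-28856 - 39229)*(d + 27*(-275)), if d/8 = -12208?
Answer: 7154984565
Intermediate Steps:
d = -97664 (d = 8*(-12208) = -97664)
(-28856 - 39229)*(d + 27*(-275)) = (-28856 - 39229)*(-97664 + 27*(-275)) = -68085*(-97664 - 7425) = -68085*(-105089) = 7154984565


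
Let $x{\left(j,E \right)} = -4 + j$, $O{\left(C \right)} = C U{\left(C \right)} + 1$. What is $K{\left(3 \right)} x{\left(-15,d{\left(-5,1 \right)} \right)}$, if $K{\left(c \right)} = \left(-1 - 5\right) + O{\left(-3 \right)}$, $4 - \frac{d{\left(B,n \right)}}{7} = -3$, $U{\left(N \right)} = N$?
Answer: $-76$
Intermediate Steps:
$d{\left(B,n \right)} = 49$ ($d{\left(B,n \right)} = 28 - -21 = 28 + 21 = 49$)
$O{\left(C \right)} = 1 + C^{2}$ ($O{\left(C \right)} = C C + 1 = C^{2} + 1 = 1 + C^{2}$)
$K{\left(c \right)} = 4$ ($K{\left(c \right)} = \left(-1 - 5\right) + \left(1 + \left(-3\right)^{2}\right) = -6 + \left(1 + 9\right) = -6 + 10 = 4$)
$K{\left(3 \right)} x{\left(-15,d{\left(-5,1 \right)} \right)} = 4 \left(-4 - 15\right) = 4 \left(-19\right) = -76$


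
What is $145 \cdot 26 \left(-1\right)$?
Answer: $-3770$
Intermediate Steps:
$145 \cdot 26 \left(-1\right) = 145 \left(-26\right) = -3770$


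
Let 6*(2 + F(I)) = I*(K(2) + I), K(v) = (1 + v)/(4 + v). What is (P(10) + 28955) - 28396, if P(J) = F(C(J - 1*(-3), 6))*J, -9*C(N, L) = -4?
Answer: 131147/243 ≈ 539.70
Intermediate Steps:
C(N, L) = 4/9 (C(N, L) = -⅑*(-4) = 4/9)
K(v) = (1 + v)/(4 + v)
F(I) = -2 + I*(½ + I)/6 (F(I) = -2 + (I*((1 + 2)/(4 + 2) + I))/6 = -2 + (I*(3/6 + I))/6 = -2 + (I*((⅙)*3 + I))/6 = -2 + (I*(½ + I))/6 = -2 + I*(½ + I)/6)
P(J) = -469*J/243 (P(J) = (-2 + (4/9)²/6 + (1/12)*(4/9))*J = (-2 + (⅙)*(16/81) + 1/27)*J = (-2 + 8/243 + 1/27)*J = -469*J/243)
(P(10) + 28955) - 28396 = (-469/243*10 + 28955) - 28396 = (-4690/243 + 28955) - 28396 = 7031375/243 - 28396 = 131147/243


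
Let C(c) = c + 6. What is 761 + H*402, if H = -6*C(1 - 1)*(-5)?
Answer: 73121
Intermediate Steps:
C(c) = 6 + c
H = 180 (H = -6*(6 + (1 - 1))*(-5) = -6*(6 + 0)*(-5) = -6*6*(-5) = -36*(-5) = 180)
761 + H*402 = 761 + 180*402 = 761 + 72360 = 73121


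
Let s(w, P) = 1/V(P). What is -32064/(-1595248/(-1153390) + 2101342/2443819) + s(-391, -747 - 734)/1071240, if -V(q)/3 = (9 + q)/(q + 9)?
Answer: -10373204094040747796939/725630914353331080 ≈ -14295.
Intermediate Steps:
V(q) = -3 (V(q) = -3*(9 + q)/(q + 9) = -3*(9 + q)/(9 + q) = -3*1 = -3)
s(w, P) = -⅓ (s(w, P) = 1/(-3) = -⅓)
-32064/(-1595248/(-1153390) + 2101342/2443819) + s(-391, -747 - 734)/1071240 = -32064/(-1595248/(-1153390) + 2101342/2443819) - ⅓/1071240 = -32064/(-1595248*(-1/1153390) + 2101342*(1/2443819)) - ⅓*1/1071240 = -32064/(797624/576695 + 2101342/2443819) - 1/3213720 = -32064/451583158678/201334028315 - 1/3213720 = -32064*201334028315/451583158678 - 1/3213720 = -3227787141946080/225791579339 - 1/3213720 = -10373204094040747796939/725630914353331080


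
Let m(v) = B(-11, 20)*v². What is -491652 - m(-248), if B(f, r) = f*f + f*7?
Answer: -3197828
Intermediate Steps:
B(f, r) = f² + 7*f
m(v) = 44*v² (m(v) = (-11*(7 - 11))*v² = (-11*(-4))*v² = 44*v²)
-491652 - m(-248) = -491652 - 44*(-248)² = -491652 - 44*61504 = -491652 - 1*2706176 = -491652 - 2706176 = -3197828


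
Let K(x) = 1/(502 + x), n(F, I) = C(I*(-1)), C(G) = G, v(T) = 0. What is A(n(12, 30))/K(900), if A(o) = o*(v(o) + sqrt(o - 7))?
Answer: -42060*I*sqrt(37) ≈ -2.5584e+5*I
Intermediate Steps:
n(F, I) = -I (n(F, I) = I*(-1) = -I)
A(o) = o*sqrt(-7 + o) (A(o) = o*(0 + sqrt(o - 7)) = o*(0 + sqrt(-7 + o)) = o*sqrt(-7 + o))
A(n(12, 30))/K(900) = ((-1*30)*sqrt(-7 - 1*30))/(1/(502 + 900)) = (-30*sqrt(-7 - 30))/(1/1402) = (-30*I*sqrt(37))/(1/1402) = -30*I*sqrt(37)*1402 = -42060*I*sqrt(37)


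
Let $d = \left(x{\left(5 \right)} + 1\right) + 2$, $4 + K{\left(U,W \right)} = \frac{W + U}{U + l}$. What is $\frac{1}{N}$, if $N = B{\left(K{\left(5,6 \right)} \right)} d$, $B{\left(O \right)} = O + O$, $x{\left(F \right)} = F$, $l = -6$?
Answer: $- \frac{1}{240} \approx -0.0041667$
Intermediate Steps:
$K{\left(U,W \right)} = -4 + \frac{U + W}{-6 + U}$ ($K{\left(U,W \right)} = -4 + \frac{W + U}{U - 6} = -4 + \frac{U + W}{-6 + U}$)
$B{\left(O \right)} = 2 O$
$d = 8$ ($d = \left(5 + 1\right) + 2 = 6 + 2 = 8$)
$N = -240$ ($N = 2 \frac{24 + 6 - 15}{-6 + 5} \cdot 8 = 2 \frac{24 + 6 - 15}{-1} \cdot 8 = 2 \left(\left(-1\right) 15\right) 8 = 2 \left(-15\right) 8 = \left(-30\right) 8 = -240$)
$\frac{1}{N} = \frac{1}{-240} = - \frac{1}{240}$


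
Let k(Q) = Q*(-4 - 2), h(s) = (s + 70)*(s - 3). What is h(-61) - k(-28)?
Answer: -744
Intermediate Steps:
h(s) = (-3 + s)*(70 + s) (h(s) = (70 + s)*(-3 + s) = (-3 + s)*(70 + s))
k(Q) = -6*Q (k(Q) = Q*(-6) = -6*Q)
h(-61) - k(-28) = (-210 + (-61)**2 + 67*(-61)) - (-6)*(-28) = (-210 + 3721 - 4087) - 1*168 = -576 - 168 = -744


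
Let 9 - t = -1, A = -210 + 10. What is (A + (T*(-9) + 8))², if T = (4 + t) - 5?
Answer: 74529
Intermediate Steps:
A = -200
t = 10 (t = 9 - 1*(-1) = 9 + 1 = 10)
T = 9 (T = (4 + 10) - 5 = 14 - 5 = 9)
(A + (T*(-9) + 8))² = (-200 + (9*(-9) + 8))² = (-200 + (-81 + 8))² = (-200 - 73)² = (-273)² = 74529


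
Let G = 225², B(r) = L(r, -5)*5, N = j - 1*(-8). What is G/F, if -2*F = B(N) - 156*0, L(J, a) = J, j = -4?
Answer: -10125/2 ≈ -5062.5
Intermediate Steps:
N = 4 (N = -4 - 1*(-8) = -4 + 8 = 4)
B(r) = 5*r (B(r) = r*5 = 5*r)
G = 50625
F = -10 (F = -(5*4 - 156*0)/2 = -(20 + 0)/2 = -½*20 = -10)
G/F = 50625/(-10) = 50625*(-⅒) = -10125/2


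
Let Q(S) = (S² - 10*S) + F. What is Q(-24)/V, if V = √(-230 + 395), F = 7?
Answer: 823*√165/165 ≈ 64.070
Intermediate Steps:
V = √165 ≈ 12.845
Q(S) = 7 + S² - 10*S (Q(S) = (S² - 10*S) + 7 = 7 + S² - 10*S)
Q(-24)/V = (7 + (-24)² - 10*(-24))/(√165) = (7 + 576 + 240)*(√165/165) = 823*(√165/165) = 823*√165/165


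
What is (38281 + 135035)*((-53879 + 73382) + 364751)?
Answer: 66597366264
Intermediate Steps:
(38281 + 135035)*((-53879 + 73382) + 364751) = 173316*(19503 + 364751) = 173316*384254 = 66597366264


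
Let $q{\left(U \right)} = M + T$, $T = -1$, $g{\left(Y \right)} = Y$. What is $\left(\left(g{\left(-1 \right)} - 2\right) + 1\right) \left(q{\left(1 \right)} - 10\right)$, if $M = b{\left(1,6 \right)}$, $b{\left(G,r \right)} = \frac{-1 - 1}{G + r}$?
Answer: $\frac{158}{7} \approx 22.571$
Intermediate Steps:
$b{\left(G,r \right)} = - \frac{2}{G + r}$
$M = - \frac{2}{7}$ ($M = - \frac{2}{1 + 6} = - \frac{2}{7} \approx -0.28571$)
$q{\left(U \right)} = - \frac{9}{7}$ ($q{\left(U \right)} = - \frac{2}{7} - 1 = - \frac{9}{7}$)
$\left(\left(g{\left(-1 \right)} - 2\right) + 1\right) \left(q{\left(1 \right)} - 10\right) = \left(\left(-1 - 2\right) + 1\right) \left(- \frac{9}{7} - 10\right) = \left(-3 + 1\right) \left(- \frac{79}{7}\right) = \left(-2\right) \left(- \frac{79}{7}\right) = \frac{158}{7}$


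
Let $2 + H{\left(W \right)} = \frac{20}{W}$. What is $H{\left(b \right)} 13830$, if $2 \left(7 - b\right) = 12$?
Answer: $248940$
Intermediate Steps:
$b = 1$ ($b = 7 - 6 = 1$)
$H{\left(W \right)} = -2 + \frac{20}{W}$
$H{\left(b \right)} 13830 = \left(-2 + \frac{20}{1}\right) 13830 = \left(-2 + 20 \cdot 1\right) 13830 = \left(-2 + 20\right) 13830 = 18 \cdot 13830 = 248940$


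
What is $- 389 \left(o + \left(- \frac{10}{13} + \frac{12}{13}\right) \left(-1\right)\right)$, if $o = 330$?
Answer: $- \frac{1668032}{13} \approx -1.2831 \cdot 10^{5}$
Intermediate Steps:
$- 389 \left(o + \left(- \frac{10}{13} + \frac{12}{13}\right) \left(-1\right)\right) = - 389 \left(330 + \left(- \frac{10}{13} + \frac{12}{13}\right) \left(-1\right)\right) = - 389 \left(330 + \frac{2}{13} \left(-1\right)\right) = - 389 \left(330 - \frac{2}{13}\right) = \left(-389\right) \frac{4288}{13} = - \frac{1668032}{13}$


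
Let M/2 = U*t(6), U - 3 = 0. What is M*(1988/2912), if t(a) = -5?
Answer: -1065/52 ≈ -20.481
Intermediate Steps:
U = 3 (U = 3 + 0 = 3)
M = -30 (M = 2*(3*(-5)) = 2*(-15) = -30)
M*(1988/2912) = -59640/2912 = -30*71/104 = -1065/52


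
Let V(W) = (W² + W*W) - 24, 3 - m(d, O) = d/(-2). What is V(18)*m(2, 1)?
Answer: 2496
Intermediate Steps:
m(d, O) = 3 + d/2 (m(d, O) = 3 - d/(-2) = 3 - d*(-1)/2 = 3 - (-1)*d/2 = 3 + d/2)
V(W) = -24 + 2*W² (V(W) = (W² + W²) - 24 = 2*W² - 24 = -24 + 2*W²)
V(18)*m(2, 1) = (-24 + 2*18²)*(3 + (½)*2) = (-24 + 2*324)*(3 + 1) = (-24 + 648)*4 = 624*4 = 2496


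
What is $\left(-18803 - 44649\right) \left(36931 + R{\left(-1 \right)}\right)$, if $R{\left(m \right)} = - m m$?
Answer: $-2343282360$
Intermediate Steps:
$R{\left(m \right)} = - m^{2}$
$\left(-18803 - 44649\right) \left(36931 + R{\left(-1 \right)}\right) = \left(-18803 - 44649\right) \left(36931 - \left(-1\right)^{2}\right) = - 63452 \left(36931 - 1\right) = \left(-63452\right) 36930 = -2343282360$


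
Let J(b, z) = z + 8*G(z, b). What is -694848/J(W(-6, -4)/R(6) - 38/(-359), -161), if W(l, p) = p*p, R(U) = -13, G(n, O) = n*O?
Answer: -463265088/858659 ≈ -539.52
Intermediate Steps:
G(n, O) = O*n
W(l, p) = p²
J(b, z) = z + 8*b*z (J(b, z) = z + 8*(b*z) = z + 8*b*z)
-694848/J(W(-6, -4)/R(6) - 38/(-359), -161) = -694848*(-1/(161*(1 + 8*((-4)²/(-13) - 38/(-359))))) = -694848*(-1/(161*(1 + 8*(16*(-1/13) - 38*(-1/359))))) = -694848*(-1/(161*(1 + 8*(-16/13 + 38/359)))) = -694848*(-1/(161*(1 + 8*(-5250/4667)))) = -694848*(-1/(161*(1 - 42000/4667))) = -694848/((-161*(-37333/4667))) = -694848/6010613/4667 = -694848*4667/6010613 = -463265088/858659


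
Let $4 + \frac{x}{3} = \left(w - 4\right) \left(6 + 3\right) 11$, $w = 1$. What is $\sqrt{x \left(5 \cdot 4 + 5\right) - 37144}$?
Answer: $i \sqrt{59719} \approx 244.37 i$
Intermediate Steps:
$x = -903$ ($x = -12 + 3 \left(1 - 4\right) \left(6 + 3\right) 11 = -12 + 3 \left(-3\right) 9 \cdot 11 = -12 + 3 \left(\left(-27\right) 11\right) = -12 + 3 \left(-297\right) = -12 - 891 = -903$)
$\sqrt{x \left(5 \cdot 4 + 5\right) - 37144} = \sqrt{- 903 \left(5 \cdot 4 + 5\right) - 37144} = \sqrt{- 903 \left(20 + 5\right) - 37144} = \sqrt{\left(-903\right) 25 - 37144} = \sqrt{-22575 - 37144} = \sqrt{-59719} = i \sqrt{59719}$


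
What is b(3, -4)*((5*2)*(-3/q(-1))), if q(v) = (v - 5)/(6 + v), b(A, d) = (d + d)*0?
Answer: 0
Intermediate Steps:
b(A, d) = 0 (b(A, d) = (2*d)*0 = 0)
q(v) = (-5 + v)/(6 + v)
b(3, -4)*((5*2)*(-3/q(-1))) = 0*((5*2)*(-3*(6 - 1)/(-5 - 1))) = 0*(10*(-3/(-6/5))) = 0*(10*(-3*(-⅚))) = 0*(10*(5/2)) = 0*25 = 0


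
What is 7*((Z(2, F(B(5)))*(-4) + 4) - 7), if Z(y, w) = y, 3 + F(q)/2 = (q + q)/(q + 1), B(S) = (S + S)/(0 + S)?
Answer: -77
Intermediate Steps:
B(S) = 2 (B(S) = (2*S)/S = 2)
F(q) = -6 + 4*q/(1 + q) (F(q) = -6 + 2*((q + q)/(q + 1)) = -6 + 2*((2*q)/(1 + q)) = -6 + 2*(2*q/(1 + q)) = -6 + 4*q/(1 + q))
7*((Z(2, F(B(5)))*(-4) + 4) - 7) = 7*((2*(-4) + 4) - 7) = 7*((-8 + 4) - 7) = 7*(-4 - 7) = 7*(-11) = -77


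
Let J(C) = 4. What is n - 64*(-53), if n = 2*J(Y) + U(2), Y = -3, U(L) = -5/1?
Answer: 3395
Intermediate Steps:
U(L) = -5 (U(L) = -5*1 = -5)
n = 3 (n = 2*4 - 5 = 8 - 5 = 3)
n - 64*(-53) = 3 - 64*(-53) = 3 + 3392 = 3395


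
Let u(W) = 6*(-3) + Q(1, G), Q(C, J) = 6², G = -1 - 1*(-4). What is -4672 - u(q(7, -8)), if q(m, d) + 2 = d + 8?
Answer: -4690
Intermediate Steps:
G = 3 (G = -1 + 4 = 3)
Q(C, J) = 36
q(m, d) = 6 + d (q(m, d) = -2 + (d + 8) = -2 + (8 + d) = 6 + d)
u(W) = 18 (u(W) = 6*(-3) + 36 = -18 + 36 = 18)
-4672 - u(q(7, -8)) = -4672 - 1*18 = -4672 - 18 = -4690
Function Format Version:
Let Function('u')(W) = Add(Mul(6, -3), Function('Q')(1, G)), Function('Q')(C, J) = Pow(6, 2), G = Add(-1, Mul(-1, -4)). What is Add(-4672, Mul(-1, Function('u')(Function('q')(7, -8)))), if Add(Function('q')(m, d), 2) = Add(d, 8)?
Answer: -4690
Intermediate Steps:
G = 3 (G = Add(-1, 4) = 3)
Function('Q')(C, J) = 36
Function('q')(m, d) = Add(6, d) (Function('q')(m, d) = Add(-2, Add(d, 8)) = Add(-2, Add(8, d)) = Add(6, d))
Function('u')(W) = 18 (Function('u')(W) = Add(Mul(6, -3), 36) = Add(-18, 36) = 18)
Add(-4672, Mul(-1, Function('u')(Function('q')(7, -8)))) = Add(-4672, Mul(-1, 18)) = Add(-4672, -18) = -4690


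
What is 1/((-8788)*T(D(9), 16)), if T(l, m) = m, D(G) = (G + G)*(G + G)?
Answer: -1/140608 ≈ -7.1120e-6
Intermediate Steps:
D(G) = 4*G² (D(G) = (2*G)*(2*G) = 4*G²)
1/((-8788)*T(D(9), 16)) = 1/(-8788*16) = -1/8788*1/16 = -1/140608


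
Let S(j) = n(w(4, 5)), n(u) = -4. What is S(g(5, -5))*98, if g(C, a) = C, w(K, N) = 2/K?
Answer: -392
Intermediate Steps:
S(j) = -4
S(g(5, -5))*98 = -4*98 = -392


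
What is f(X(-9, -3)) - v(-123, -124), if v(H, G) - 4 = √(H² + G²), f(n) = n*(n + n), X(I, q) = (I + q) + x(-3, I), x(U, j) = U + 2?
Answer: 334 - √30505 ≈ 159.34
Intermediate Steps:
x(U, j) = 2 + U
X(I, q) = -1 + I + q (X(I, q) = (I + q) + (2 - 3) = (I + q) - 1 = -1 + I + q)
f(n) = 2*n² (f(n) = n*(2*n) = 2*n²)
v(H, G) = 4 + √(G² + H²) (v(H, G) = 4 + √(H² + G²) = 4 + √(G² + H²))
f(X(-9, -3)) - v(-123, -124) = 2*(-1 - 9 - 3)² - (4 + √((-124)² + (-123)²)) = 2*(-13)² - (4 + √(15376 + 15129)) = 2*169 - (4 + √30505) = 338 + (-4 - √30505) = 334 - √30505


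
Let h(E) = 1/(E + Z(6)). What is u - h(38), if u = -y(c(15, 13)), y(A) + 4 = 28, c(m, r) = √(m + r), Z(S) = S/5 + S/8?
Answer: -19196/799 ≈ -24.025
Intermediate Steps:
Z(S) = 13*S/40 (Z(S) = S*(⅕) + S*(⅛) = S/5 + S/8 = 13*S/40)
y(A) = 24 (y(A) = -4 + 28 = 24)
h(E) = 1/(39/20 + E) (h(E) = 1/(E + (13/40)*6) = 1/(E + 39/20) = 1/(39/20 + E))
u = -24 (u = -1*24 = -24)
u - h(38) = -24 - 20/(39 + 20*38) = -24 - 20/(39 + 760) = -24 - 20/799 = -19196/799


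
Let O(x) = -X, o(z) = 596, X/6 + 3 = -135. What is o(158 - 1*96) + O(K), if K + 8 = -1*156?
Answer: 1424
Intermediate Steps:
X = -828 (X = -18 + 6*(-135) = -18 - 810 = -828)
K = -164 (K = -8 - 1*156 = -8 - 156 = -164)
O(x) = 828 (O(x) = -1*(-828) = 828)
o(158 - 1*96) + O(K) = 596 + 828 = 1424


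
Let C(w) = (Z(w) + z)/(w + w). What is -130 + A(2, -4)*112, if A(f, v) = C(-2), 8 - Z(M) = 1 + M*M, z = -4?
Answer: -102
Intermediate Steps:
Z(M) = 7 - M² (Z(M) = 8 - (1 + M*M) = 8 - (1 + M²) = 8 + (-1 - M²) = 7 - M²)
C(w) = (3 - w²)/(2*w) (C(w) = ((7 - w²) - 4)/(w + w) = (3 - w²)/((2*w)) = (3 - w²)*(1/(2*w)) = (3 - w²)/(2*w))
A(f, v) = ¼ (A(f, v) = (½)*(3 - 1*(-2)²)/(-2) = (½)*(-½)*(3 - 1*4) = (½)*(-½)*(3 - 4) = (½)*(-½)*(-1) = ¼)
-130 + A(2, -4)*112 = -130 + (¼)*112 = -130 + 28 = -102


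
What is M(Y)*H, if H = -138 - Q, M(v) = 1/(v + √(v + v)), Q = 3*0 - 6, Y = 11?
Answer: -44/3 + 4*√22/3 ≈ -8.4128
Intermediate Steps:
Q = -6 (Q = 0 - 6 = -6)
M(v) = 1/(v + √2*√v) (M(v) = 1/(v + √(2*v)) = 1/(v + √2*√v))
H = -132 (H = -138 - 1*(-6) = -138 + 6 = -132)
M(Y)*H = -132/(11 + √2*√11) = -132/(11 + √22)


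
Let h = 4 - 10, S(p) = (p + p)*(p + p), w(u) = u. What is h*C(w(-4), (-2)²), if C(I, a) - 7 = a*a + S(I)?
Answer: -522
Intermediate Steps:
S(p) = 4*p² (S(p) = (2*p)*(2*p) = 4*p²)
C(I, a) = 7 + a² + 4*I² (C(I, a) = 7 + (a*a + 4*I²) = 7 + (a² + 4*I²) = 7 + a² + 4*I²)
h = -6
h*C(w(-4), (-2)²) = -6*(7 + ((-2)²)² + 4*(-4)²) = -6*(7 + 4² + 4*16) = -6*(7 + 16 + 64) = -6*87 = -522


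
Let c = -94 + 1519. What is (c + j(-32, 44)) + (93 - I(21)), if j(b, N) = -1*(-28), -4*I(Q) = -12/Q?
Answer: 10821/7 ≈ 1545.9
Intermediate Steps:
I(Q) = 3/Q (I(Q) = -(-3)/Q = 3/Q)
j(b, N) = 28
c = 1425
(c + j(-32, 44)) + (93 - I(21)) = (1425 + 28) + (93 - 3/21) = 1453 + (93 - 3/21) = 1453 + (93 - 1*⅐) = 1453 + (93 - ⅐) = 1453 + 650/7 = 10821/7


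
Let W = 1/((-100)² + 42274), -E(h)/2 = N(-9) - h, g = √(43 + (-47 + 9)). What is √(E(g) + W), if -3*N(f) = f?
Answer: √(-16395374182 + 5465142152*√5)/52274 ≈ 1.2361*I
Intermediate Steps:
N(f) = -f/3
g = √5 (g = √(43 - 38) = √5 ≈ 2.2361)
E(h) = -6 + 2*h (E(h) = -2*(-⅓*(-9) - h) = -2*(3 - h) = -6 + 2*h)
W = 1/52274 (W = 1/(10000 + 42274) = 1/52274 ≈ 1.9130e-5)
√(E(g) + W) = √((-6 + 2*√5) + 1/52274) = √(-313643/52274 + 2*√5)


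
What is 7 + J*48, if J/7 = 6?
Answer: 2023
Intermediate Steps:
J = 42 (J = 7*6 = 42)
7 + J*48 = 7 + 42*48 = 7 + 2016 = 2023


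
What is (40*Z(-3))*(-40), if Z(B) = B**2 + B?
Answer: -9600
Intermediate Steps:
Z(B) = B + B**2
(40*Z(-3))*(-40) = (40*(-3*(1 - 3)))*(-40) = (40*(-3*(-2)))*(-40) = (40*6)*(-40) = 240*(-40) = -9600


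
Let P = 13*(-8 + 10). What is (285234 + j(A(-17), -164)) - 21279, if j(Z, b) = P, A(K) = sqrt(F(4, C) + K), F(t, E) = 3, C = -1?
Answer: 263981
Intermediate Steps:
P = 26 (P = 13*2 = 26)
A(K) = sqrt(3 + K)
j(Z, b) = 26
(285234 + j(A(-17), -164)) - 21279 = (285234 + 26) - 21279 = 285260 - 21279 = 263981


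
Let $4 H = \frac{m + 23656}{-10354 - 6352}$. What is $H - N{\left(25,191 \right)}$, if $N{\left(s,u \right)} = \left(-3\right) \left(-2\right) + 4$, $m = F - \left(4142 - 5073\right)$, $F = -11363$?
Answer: $- \frac{85183}{8353} \approx -10.198$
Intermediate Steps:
$m = -10432$ ($m = -11363 - \left(4142 - 5073\right) = -11363 - -931 = -11363 + 931 = -10432$)
$N{\left(s,u \right)} = 10$ ($N{\left(s,u \right)} = 6 + 4 = 10$)
$H = - \frac{1653}{8353}$ ($H = \frac{\left(-10432 + 23656\right) \frac{1}{-10354 - 6352}}{4} = \frac{13224 \frac{1}{-16706}}{4} = \frac{13224 \left(- \frac{1}{16706}\right)}{4} = \frac{1}{4} \left(- \frac{6612}{8353}\right) = - \frac{1653}{8353} \approx -0.19789$)
$H - N{\left(25,191 \right)} = - \frac{1653}{8353} - 10 = - \frac{85183}{8353}$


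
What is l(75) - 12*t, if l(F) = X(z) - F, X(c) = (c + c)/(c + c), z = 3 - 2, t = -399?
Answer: 4714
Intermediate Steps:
z = 1
X(c) = 1 (X(c) = (2*c)/((2*c)) = (2*c)*(1/(2*c)) = 1)
l(F) = 1 - F
l(75) - 12*t = (1 - 1*75) - 12*(-399) = (1 - 75) - 1*(-4788) = -74 + 4788 = 4714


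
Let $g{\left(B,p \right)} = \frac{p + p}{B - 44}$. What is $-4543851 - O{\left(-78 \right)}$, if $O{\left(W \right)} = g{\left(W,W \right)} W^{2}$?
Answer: $- \frac{277649463}{61} \approx -4.5516 \cdot 10^{6}$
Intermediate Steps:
$g{\left(B,p \right)} = \frac{2 p}{-44 + B}$
$O{\left(W \right)} = \frac{2 W^{3}}{-44 + W}$ ($O{\left(W \right)} = \frac{2 W}{-44 + W} W^{2} = \frac{2 W^{3}}{-44 + W}$)
$-4543851 - O{\left(-78 \right)} = -4543851 - \frac{2 \left(-78\right)^{3}}{-44 - 78} = -4543851 - 2 \left(-474552\right) \frac{1}{-122} = -4543851 - 2 \left(-474552\right) \left(- \frac{1}{122}\right) = -4543851 - \frac{474552}{61} = - \frac{277649463}{61}$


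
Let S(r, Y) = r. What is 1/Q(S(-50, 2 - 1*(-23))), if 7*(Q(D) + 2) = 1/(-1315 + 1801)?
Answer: -3402/6803 ≈ -0.50007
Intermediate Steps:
Q(D) = -6803/3402 (Q(D) = -2 + 1/(7*(-1315 + 1801)) = -2 + (⅐)/486 = -2 + (⅐)*(1/486) = -2 + 1/3402 = -6803/3402)
1/Q(S(-50, 2 - 1*(-23))) = 1/(-6803/3402) = -3402/6803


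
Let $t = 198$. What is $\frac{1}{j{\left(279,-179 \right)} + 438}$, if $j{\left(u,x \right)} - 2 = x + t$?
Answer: $\frac{1}{459} \approx 0.0021787$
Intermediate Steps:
$j{\left(u,x \right)} = 200 + x$ ($j{\left(u,x \right)} = 2 + \left(x + 198\right) = 2 + \left(198 + x\right) = 200 + x$)
$\frac{1}{j{\left(279,-179 \right)} + 438} = \frac{1}{\left(200 - 179\right) + 438} = \frac{1}{21 + 438} = \frac{1}{459}$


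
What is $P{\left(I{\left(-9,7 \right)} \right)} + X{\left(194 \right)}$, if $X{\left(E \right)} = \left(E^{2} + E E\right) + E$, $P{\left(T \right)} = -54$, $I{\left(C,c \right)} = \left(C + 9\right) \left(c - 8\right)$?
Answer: $75412$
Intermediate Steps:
$I{\left(C,c \right)} = \left(-8 + c\right) \left(9 + C\right)$ ($I{\left(C,c \right)} = \left(9 + C\right) \left(-8 + c\right) = \left(-8 + c\right) \left(9 + C\right)$)
$X{\left(E \right)} = E + 2 E^{2}$ ($X{\left(E \right)} = \left(E^{2} + E^{2}\right) + E = 2 E^{2} + E = E + 2 E^{2}$)
$P{\left(I{\left(-9,7 \right)} \right)} + X{\left(194 \right)} = -54 + 194 \left(1 + 2 \cdot 194\right) = -54 + 194 \left(1 + 388\right) = -54 + 194 \cdot 389 = -54 + 75466 = 75412$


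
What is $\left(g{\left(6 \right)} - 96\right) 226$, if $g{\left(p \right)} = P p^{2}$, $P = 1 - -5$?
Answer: $27120$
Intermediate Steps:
$P = 6$ ($P = 1 + 5 = 6$)
$g{\left(p \right)} = 6 p^{2}$
$\left(g{\left(6 \right)} - 96\right) 226 = \left(6 \cdot 6^{2} - 96\right) 226 = \left(6 \cdot 36 - 96\right) 226 = \left(216 - 96\right) 226 = 120 \cdot 226 = 27120$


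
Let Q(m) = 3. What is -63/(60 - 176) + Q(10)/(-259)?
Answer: 15969/30044 ≈ 0.53152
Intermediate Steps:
-63/(60 - 176) + Q(10)/(-259) = -63/(60 - 176) + 3/(-259) = -63/(-116) + 3*(-1/259) = -63*(-1/116) - 3/259 = 63/116 - 3/259 = 15969/30044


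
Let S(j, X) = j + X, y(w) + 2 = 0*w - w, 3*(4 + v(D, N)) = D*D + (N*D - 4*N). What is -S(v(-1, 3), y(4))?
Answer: 44/3 ≈ 14.667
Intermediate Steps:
v(D, N) = -4 - 4*N/3 + D²/3 + D*N/3 (v(D, N) = -4 + (D*D + (N*D - 4*N))/3 = -4 + (D² + (D*N - 4*N))/3 = -4 + (D² + (-4*N + D*N))/3 = -4 + (D² - 4*N + D*N)/3 = -4 + (-4*N/3 + D²/3 + D*N/3) = -4 - 4*N/3 + D²/3 + D*N/3)
y(w) = -2 - w (y(w) = -2 + (0*w - w) = -2 + (0 - w) = -2 - w)
S(j, X) = X + j
-S(v(-1, 3), y(4)) = -((-2 - 1*4) + (-4 - 4/3*3 + (⅓)*(-1)² + (⅓)*(-1)*3)) = -((-2 - 4) + (-4 - 4 + (⅓)*1 - 1)) = -(-6 + (-4 - 4 + ⅓ - 1)) = -(-6 - 26/3) = -1*(-44/3) = 44/3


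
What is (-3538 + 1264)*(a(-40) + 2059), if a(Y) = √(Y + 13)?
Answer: -4682166 - 6822*I*√3 ≈ -4.6822e+6 - 11816.0*I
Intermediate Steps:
a(Y) = √(13 + Y)
(-3538 + 1264)*(a(-40) + 2059) = (-3538 + 1264)*(√(13 - 40) + 2059) = -2274*(√(-27) + 2059) = -2274*(3*I*√3 + 2059) = -2274*(2059 + 3*I*√3) = -4682166 - 6822*I*√3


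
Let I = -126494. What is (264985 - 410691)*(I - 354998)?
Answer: 70156273352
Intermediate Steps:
(264985 - 410691)*(I - 354998) = (264985 - 410691)*(-126494 - 354998) = -145706*(-481492) = 70156273352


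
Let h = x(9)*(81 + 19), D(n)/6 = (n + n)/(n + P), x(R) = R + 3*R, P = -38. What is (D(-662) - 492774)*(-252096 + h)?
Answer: 21428670870144/175 ≈ 1.2245e+11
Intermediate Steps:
x(R) = 4*R
D(n) = 12*n/(-38 + n) (D(n) = 6*((n + n)/(n - 38)) = 6*((2*n)/(-38 + n)) = 6*(2*n/(-38 + n)) = 12*n/(-38 + n))
h = 3600 (h = (4*9)*(81 + 19) = 36*100 = 3600)
(D(-662) - 492774)*(-252096 + h) = (12*(-662)/(-38 - 662) - 492774)*(-252096 + 3600) = (12*(-662)/(-700) - 492774)*(-248496) = (12*(-662)*(-1/700) - 492774)*(-248496) = (1986/175 - 492774)*(-248496) = -86233464/175*(-248496) = 21428670870144/175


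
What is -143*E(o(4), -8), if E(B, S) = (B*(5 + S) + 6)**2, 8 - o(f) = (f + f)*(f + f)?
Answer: -4329468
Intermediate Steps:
o(f) = 8 - 4*f**2 (o(f) = 8 - (f + f)*(f + f) = 8 - 2*f*2*f = 8 - 4*f**2)
E(B, S) = (6 + B*(5 + S))**2
-143*E(o(4), -8) = -143*(6 + 5*(8 - 4*4**2) + (8 - 4*4**2)*(-8))**2 = -143*(6 + 5*(8 - 4*16) + (8 - 4*16)*(-8))**2 = -143*(6 + 5*(8 - 64) + (8 - 64)*(-8))**2 = -143*(6 + 5*(-56) - 56*(-8))**2 = -143*(6 - 280 + 448)**2 = -143*174**2 = -143*30276 = -4329468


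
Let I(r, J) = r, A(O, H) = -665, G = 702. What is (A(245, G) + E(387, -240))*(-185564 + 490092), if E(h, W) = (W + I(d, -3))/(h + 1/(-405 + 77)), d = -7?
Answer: -25730420657648/126935 ≈ -2.0271e+8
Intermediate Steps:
E(h, W) = (-7 + W)/(-1/328 + h) (E(h, W) = (W - 7)/(h + 1/(-405 + 77)) = (-7 + W)/(h + 1/(-328)) = (-7 + W)/(h - 1/328) = (-7 + W)/(-1/328 + h))
(A(245, G) + E(387, -240))*(-185564 + 490092) = (-665 + 328*(-7 - 240)/(-1 + 328*387))*(-185564 + 490092) = (-665 + 328*(-247)/(-1 + 126936))*304528 = (-665 + 328*(-247)/126935)*304528 = (-665 + 328*(1/126935)*(-247))*304528 = (-665 - 81016/126935)*304528 = -84492791/126935*304528 = -25730420657648/126935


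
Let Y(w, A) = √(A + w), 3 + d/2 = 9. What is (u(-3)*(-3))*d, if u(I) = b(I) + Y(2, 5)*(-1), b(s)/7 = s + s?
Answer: 1512 + 36*√7 ≈ 1607.2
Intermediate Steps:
b(s) = 14*s (b(s) = 7*(s + s) = 7*(2*s) = 14*s)
d = 12 (d = -6 + 2*9 = -6 + 18 = 12)
u(I) = -√7 + 14*I (u(I) = 14*I + √(5 + 2)*(-1) = 14*I + √7*(-1) = 14*I - √7 = -√7 + 14*I)
(u(-3)*(-3))*d = ((-√7 + 14*(-3))*(-3))*12 = ((-√7 - 42)*(-3))*12 = ((-42 - √7)*(-3))*12 = (126 + 3*√7)*12 = 1512 + 36*√7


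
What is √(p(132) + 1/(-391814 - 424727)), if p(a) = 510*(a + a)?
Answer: √89769766517433299/816541 ≈ 366.93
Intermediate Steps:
p(a) = 1020*a (p(a) = 510*(2*a) = 1020*a)
√(p(132) + 1/(-391814 - 424727)) = √(1020*132 + 1/(-391814 - 424727)) = √(134640 + 1/(-816541)) = √(134640 - 1/816541) = √(109939080239/816541) = √89769766517433299/816541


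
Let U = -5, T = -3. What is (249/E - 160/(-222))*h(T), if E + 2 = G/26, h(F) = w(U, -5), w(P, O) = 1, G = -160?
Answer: -350827/11766 ≈ -29.817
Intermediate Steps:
h(F) = 1
E = -106/13 (E = -2 - 160/26 = -2 - 160*1/26 = -2 - 80/13 = -106/13 ≈ -8.1538)
(249/E - 160/(-222))*h(T) = (249/(-106/13) - 160/(-222))*1 = (249*(-13/106) - 160*(-1/222))*1 = (-3237/106 + 80/111)*1 = -350827/11766*1 = -350827/11766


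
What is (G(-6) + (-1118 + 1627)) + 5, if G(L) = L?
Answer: 508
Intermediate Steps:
(G(-6) + (-1118 + 1627)) + 5 = (-6 + (-1118 + 1627)) + 5 = (-6 + 509) + 5 = 503 + 5 = 508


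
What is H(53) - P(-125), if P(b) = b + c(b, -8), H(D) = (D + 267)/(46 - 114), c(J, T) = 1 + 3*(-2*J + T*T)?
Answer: -13986/17 ≈ -822.71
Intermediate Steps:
c(J, T) = 1 - 6*J + 3*T**2 (c(J, T) = 1 + 3*(-2*J + T**2) = 1 + 3*(T**2 - 2*J) = 1 + (-6*J + 3*T**2) = 1 - 6*J + 3*T**2)
H(D) = -267/68 - D/68 (H(D) = (267 + D)/(-68) = (267 + D)*(-1/68) = -267/68 - D/68)
P(b) = 193 - 5*b (P(b) = b + (1 - 6*b + 3*(-8)**2) = b + (1 - 6*b + 3*64) = b + (1 - 6*b + 192) = b + (193 - 6*b) = 193 - 5*b)
H(53) - P(-125) = (-267/68 - 1/68*53) - (193 - 5*(-125)) = (-267/68 - 53/68) - (193 + 625) = -80/17 - 1*818 = -80/17 - 818 = -13986/17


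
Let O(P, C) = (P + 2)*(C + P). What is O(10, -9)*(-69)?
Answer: -828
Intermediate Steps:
O(P, C) = (2 + P)*(C + P)
O(10, -9)*(-69) = (10² + 2*(-9) + 2*10 - 9*10)*(-69) = (100 - 18 + 20 - 90)*(-69) = 12*(-69) = -828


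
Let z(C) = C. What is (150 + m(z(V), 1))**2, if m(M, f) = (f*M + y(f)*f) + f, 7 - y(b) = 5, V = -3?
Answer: 22500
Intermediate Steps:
y(b) = 2 (y(b) = 7 - 1*5 = 7 - 5 = 2)
m(M, f) = 3*f + M*f (m(M, f) = (f*M + 2*f) + f = (M*f + 2*f) + f = (2*f + M*f) + f = 3*f + M*f)
(150 + m(z(V), 1))**2 = (150 + 1*(3 - 3))**2 = (150 + 1*0)**2 = (150 + 0)**2 = 150**2 = 22500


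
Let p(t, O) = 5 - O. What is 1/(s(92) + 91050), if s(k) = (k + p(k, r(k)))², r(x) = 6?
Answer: 1/99331 ≈ 1.0067e-5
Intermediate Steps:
s(k) = (-1 + k)² (s(k) = (k + (5 - 1*6))² = (k + (5 - 6))² = (k - 1)² = (-1 + k)²)
1/(s(92) + 91050) = 1/((-1 + 92)² + 91050) = 1/(91² + 91050) = 1/(8281 + 91050) = 1/99331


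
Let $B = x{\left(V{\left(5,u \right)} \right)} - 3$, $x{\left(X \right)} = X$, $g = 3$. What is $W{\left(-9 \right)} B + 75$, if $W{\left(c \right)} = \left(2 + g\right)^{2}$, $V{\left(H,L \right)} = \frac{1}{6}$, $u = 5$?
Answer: $\frac{25}{6} \approx 4.1667$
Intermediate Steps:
$V{\left(H,L \right)} = \frac{1}{6}$
$B = - \frac{17}{6}$ ($B = \frac{1}{6} - 3 = - \frac{17}{6} \approx -2.8333$)
$W{\left(c \right)} = 25$ ($W{\left(c \right)} = \left(2 + 3\right)^{2} = 5^{2} = 25$)
$W{\left(-9 \right)} B + 75 = 25 \left(- \frac{17}{6}\right) + 75 = - \frac{425}{6} + 75 = \frac{25}{6}$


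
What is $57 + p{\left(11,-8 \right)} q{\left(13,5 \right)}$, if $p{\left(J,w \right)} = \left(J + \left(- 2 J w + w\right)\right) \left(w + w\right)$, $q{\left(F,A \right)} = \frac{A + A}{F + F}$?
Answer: $- \frac{13579}{13} \approx -1044.5$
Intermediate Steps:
$q{\left(F,A \right)} = \frac{A}{F}$ ($q{\left(F,A \right)} = \frac{2 A}{2 F} = 2 A \frac{1}{2 F} = \frac{A}{F}$)
$p{\left(J,w \right)} = 2 w \left(J + w - 2 J w\right)$ ($p{\left(J,w \right)} = \left(J - \left(- w + 2 J w\right)\right) 2 w = \left(J + w - 2 J w\right) 2 w = 2 w \left(J + w - 2 J w\right)$)
$57 + p{\left(11,-8 \right)} q{\left(13,5 \right)} = 57 + 2 \left(-8\right) \left(11 - 8 - 22 \left(-8\right)\right) \frac{5}{13} = 57 + 2 \left(-8\right) \left(11 - 8 + 176\right) 5 \cdot \frac{1}{13} = 57 + 2 \left(-8\right) 179 \cdot \frac{5}{13} = 57 - \frac{14320}{13} = - \frac{13579}{13}$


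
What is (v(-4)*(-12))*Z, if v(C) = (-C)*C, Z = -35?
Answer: -6720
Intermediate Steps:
v(C) = -C²
(v(-4)*(-12))*Z = (-1*(-4)²*(-12))*(-35) = (-1*16*(-12))*(-35) = -16*(-12)*(-35) = 192*(-35) = -6720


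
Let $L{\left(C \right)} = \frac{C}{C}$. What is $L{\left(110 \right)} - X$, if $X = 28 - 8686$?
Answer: $8659$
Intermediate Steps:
$X = -8658$ ($X = 28 - 8686 = -8658$)
$L{\left(C \right)} = 1$
$L{\left(110 \right)} - X = 1 - -8658 = 1 + 8658 = 8659$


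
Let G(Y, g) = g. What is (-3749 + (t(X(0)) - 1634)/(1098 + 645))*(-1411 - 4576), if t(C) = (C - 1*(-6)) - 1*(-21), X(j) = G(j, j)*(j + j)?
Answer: 39131714518/1743 ≈ 2.2451e+7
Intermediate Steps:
X(j) = 2*j² (X(j) = j*(j + j) = j*(2*j) = 2*j²)
t(C) = 27 + C (t(C) = (C + 6) + 21 = (6 + C) + 21 = 27 + C)
(-3749 + (t(X(0)) - 1634)/(1098 + 645))*(-1411 - 4576) = (-3749 + ((27 + 2*0²) - 1634)/(1098 + 645))*(-1411 - 4576) = (-3749 + ((27 + 2*0) - 1634)/1743)*(-5987) = (-3749 + ((27 + 0) - 1634)*(1/1743))*(-5987) = (-3749 + (27 - 1634)*(1/1743))*(-5987) = (-3749 - 1607*1/1743)*(-5987) = (-3749 - 1607/1743)*(-5987) = -6536114/1743*(-5987) = 39131714518/1743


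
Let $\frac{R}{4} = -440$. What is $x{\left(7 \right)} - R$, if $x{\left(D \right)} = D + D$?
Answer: $1774$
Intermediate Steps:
$x{\left(D \right)} = 2 D$
$R = -1760$ ($R = 4 \left(-440\right) = -1760$)
$x{\left(7 \right)} - R = 2 \cdot 7 - -1760 = 14 + 1760 = 1774$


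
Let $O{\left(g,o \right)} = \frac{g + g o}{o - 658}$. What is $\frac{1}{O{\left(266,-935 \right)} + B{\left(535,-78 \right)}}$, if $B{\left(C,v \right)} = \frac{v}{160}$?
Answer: $\frac{127440}{19813393} \approx 0.006432$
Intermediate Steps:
$B{\left(C,v \right)} = \frac{v}{160}$ ($B{\left(C,v \right)} = v \frac{1}{160} = \frac{v}{160}$)
$O{\left(g,o \right)} = \frac{g + g o}{-658 + o}$
$\frac{1}{O{\left(266,-935 \right)} + B{\left(535,-78 \right)}} = \frac{1}{\frac{266 \left(1 - 935\right)}{-658 - 935} + \frac{1}{160} \left(-78\right)} = \frac{1}{266 \frac{1}{-1593} \left(-934\right) - \frac{39}{80}} = \frac{1}{266 \left(- \frac{1}{1593}\right) \left(-934\right) - \frac{39}{80}} = \frac{1}{\frac{248444}{1593} - \frac{39}{80}} = \frac{1}{\frac{19813393}{127440}} = \frac{127440}{19813393}$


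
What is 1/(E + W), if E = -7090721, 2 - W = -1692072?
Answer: -1/5398647 ≈ -1.8523e-7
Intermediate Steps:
W = 1692074 (W = 2 - 1*(-1692072) = 2 + 1692072 = 1692074)
1/(E + W) = 1/(-7090721 + 1692074) = 1/(-5398647) = -1/5398647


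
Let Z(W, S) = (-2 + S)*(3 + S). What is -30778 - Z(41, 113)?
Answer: -43654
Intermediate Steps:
-30778 - Z(41, 113) = -30778 - (-6 + 113 + 113²) = -30778 - (-6 + 113 + 12769) = -30778 - 1*12876 = -30778 - 12876 = -43654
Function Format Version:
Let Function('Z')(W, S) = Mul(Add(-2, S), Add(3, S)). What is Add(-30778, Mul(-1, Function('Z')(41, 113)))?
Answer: -43654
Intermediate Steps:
Add(-30778, Mul(-1, Function('Z')(41, 113))) = Add(-30778, Mul(-1, Add(-6, 113, Pow(113, 2)))) = Add(-30778, Mul(-1, Add(-6, 113, 12769))) = Add(-30778, Mul(-1, 12876)) = Add(-30778, -12876) = -43654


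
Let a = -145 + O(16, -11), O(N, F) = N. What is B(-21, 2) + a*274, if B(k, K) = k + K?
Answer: -35365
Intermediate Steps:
a = -129 (a = -145 + 16 = -129)
B(k, K) = K + k
B(-21, 2) + a*274 = (2 - 21) - 129*274 = -19 - 35346 = -35365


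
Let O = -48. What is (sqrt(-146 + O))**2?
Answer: -194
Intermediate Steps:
(sqrt(-146 + O))**2 = (sqrt(-146 - 48))**2 = (sqrt(-194))**2 = (I*sqrt(194))**2 = -194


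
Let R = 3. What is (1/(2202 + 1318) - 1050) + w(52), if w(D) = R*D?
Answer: -3146879/3520 ≈ -894.00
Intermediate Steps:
w(D) = 3*D
(1/(2202 + 1318) - 1050) + w(52) = (1/(2202 + 1318) - 1050) + 3*52 = (1/3520 - 1050) + 156 = -3695999/3520 + 156 = -3146879/3520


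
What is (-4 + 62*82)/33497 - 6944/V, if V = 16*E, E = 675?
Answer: -11108698/22610475 ≈ -0.49131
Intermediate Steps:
V = 10800 (V = 16*675 = 10800)
(-4 + 62*82)/33497 - 6944/V = (-4 + 62*82)/33497 - 6944/10800 = (-4 + 5084)*(1/33497) - 6944*1/10800 = 5080*(1/33497) - 434/675 = 5080/33497 - 434/675 = -11108698/22610475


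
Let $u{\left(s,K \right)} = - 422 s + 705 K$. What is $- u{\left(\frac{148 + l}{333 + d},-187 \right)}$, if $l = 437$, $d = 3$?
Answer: $\frac{7423905}{56} \approx 1.3257 \cdot 10^{5}$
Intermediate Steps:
$- u{\left(\frac{148 + l}{333 + d},-187 \right)} = - (- 422 \frac{148 + 437}{333 + 3} + 705 \left(-187\right)) = - (- 422 \cdot \frac{585}{336} - 131835) = - (- 422 \cdot 585 \cdot \frac{1}{336} - 131835) = - (\left(-422\right) \frac{195}{112} - 131835) = - (- \frac{41145}{56} - 131835) = \left(-1\right) \left(- \frac{7423905}{56}\right) = \frac{7423905}{56}$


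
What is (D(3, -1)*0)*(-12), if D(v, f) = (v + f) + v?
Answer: 0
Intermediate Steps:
D(v, f) = f + 2*v (D(v, f) = (f + v) + v = f + 2*v)
(D(3, -1)*0)*(-12) = ((-1 + 2*3)*0)*(-12) = ((-1 + 6)*0)*(-12) = (5*0)*(-12) = 0*(-12) = 0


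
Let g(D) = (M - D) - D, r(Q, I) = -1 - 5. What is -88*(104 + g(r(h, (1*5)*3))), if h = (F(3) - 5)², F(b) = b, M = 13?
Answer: -11352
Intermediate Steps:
h = 4 (h = (3 - 5)² = (-2)² = 4)
r(Q, I) = -6
g(D) = 13 - 2*D (g(D) = (13 - D) - D = 13 - 2*D)
-88*(104 + g(r(h, (1*5)*3))) = -88*(104 + (13 - 2*(-6))) = -88*(104 + (13 + 12)) = -88*(104 + 25) = -88*129 = -11352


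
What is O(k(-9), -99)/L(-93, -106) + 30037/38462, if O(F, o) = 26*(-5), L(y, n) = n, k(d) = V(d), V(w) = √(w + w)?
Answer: 4091991/2038486 ≈ 2.0074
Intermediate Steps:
V(w) = √2*√w (V(w) = √(2*w) = √2*√w)
k(d) = √2*√d
O(F, o) = -130
O(k(-9), -99)/L(-93, -106) + 30037/38462 = -130/(-106) + 30037/38462 = -130*(-1/106) + 30037*(1/38462) = 65/53 + 30037/38462 = 4091991/2038486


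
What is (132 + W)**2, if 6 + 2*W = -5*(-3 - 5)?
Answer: 22201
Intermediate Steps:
W = 17 (W = -3 + (-5*(-3 - 5))/2 = -3 + (-5*(-8))/2 = -3 + (1/2)*40 = -3 + 20 = 17)
(132 + W)**2 = (132 + 17)**2 = 149**2 = 22201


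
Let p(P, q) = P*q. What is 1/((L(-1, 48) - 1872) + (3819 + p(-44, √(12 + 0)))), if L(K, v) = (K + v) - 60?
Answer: 967/1858562 + 22*√3/929281 ≈ 0.00056130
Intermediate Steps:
L(K, v) = -60 + K + v
1/((L(-1, 48) - 1872) + (3819 + p(-44, √(12 + 0)))) = 1/(((-60 - 1 + 48) - 1872) + (3819 - 44*√(12 + 0))) = 1/((-13 - 1872) + (3819 - 88*√3)) = 1/(-1885 + (3819 - 88*√3)) = 1/(1934 - 88*√3)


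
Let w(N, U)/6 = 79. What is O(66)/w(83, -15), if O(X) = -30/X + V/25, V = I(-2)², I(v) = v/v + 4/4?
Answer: -27/43450 ≈ -0.00062140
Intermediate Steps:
I(v) = 2 (I(v) = 1 + 4*(¼) = 1 + 1 = 2)
w(N, U) = 474 (w(N, U) = 6*79 = 474)
V = 4 (V = 2² = 4)
O(X) = 4/25 - 30/X (O(X) = -30/X + 4/25 = 4/25 - 30/X)
O(66)/w(83, -15) = (4/25 - 30/66)/474 = (4/25 - 30*1/66)*(1/474) = (4/25 - 5/11)*(1/474) = -81/275*1/474 = -27/43450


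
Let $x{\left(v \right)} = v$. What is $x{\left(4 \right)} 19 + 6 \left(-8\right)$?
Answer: $28$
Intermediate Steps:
$x{\left(4 \right)} 19 + 6 \left(-8\right) = 4 \cdot 19 + 6 \left(-8\right) = 76 - 48 = 28$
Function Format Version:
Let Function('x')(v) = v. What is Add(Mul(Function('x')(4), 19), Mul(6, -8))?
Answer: 28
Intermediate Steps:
Add(Mul(Function('x')(4), 19), Mul(6, -8)) = Add(Mul(4, 19), Mul(6, -8)) = Add(76, -48) = 28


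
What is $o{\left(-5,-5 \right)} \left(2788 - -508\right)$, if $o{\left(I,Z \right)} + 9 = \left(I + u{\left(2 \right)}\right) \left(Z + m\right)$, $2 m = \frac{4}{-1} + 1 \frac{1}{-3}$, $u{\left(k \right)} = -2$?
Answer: $\frac{407056}{3} \approx 1.3569 \cdot 10^{5}$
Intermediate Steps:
$m = - \frac{13}{6}$ ($m = \frac{\frac{4}{-1} + 1 \frac{1}{-3}}{2} = \frac{4 \left(-1\right) + 1 \left(- \frac{1}{3}\right)}{2} = \frac{-4 - \frac{1}{3}}{2} = \frac{1}{2} \left(- \frac{13}{3}\right) = - \frac{13}{6} \approx -2.1667$)
$o{\left(I,Z \right)} = -9 + \left(-2 + I\right) \left(- \frac{13}{6} + Z\right)$ ($o{\left(I,Z \right)} = -9 + \left(I - 2\right) \left(Z - \frac{13}{6}\right) = -9 + \left(-2 + I\right) \left(- \frac{13}{6} + Z\right)$)
$o{\left(-5,-5 \right)} \left(2788 - -508\right) = \left(- \frac{14}{3} - -10 - - \frac{65}{6} - -25\right) \left(2788 - -508\right) = \left(- \frac{14}{3} + 10 + \frac{65}{6} + 25\right) \left(2788 + 508\right) = \frac{247}{6} \cdot 3296 = \frac{407056}{3}$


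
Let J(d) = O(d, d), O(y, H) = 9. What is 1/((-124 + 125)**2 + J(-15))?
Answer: 1/10 ≈ 0.10000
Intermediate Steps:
J(d) = 9
1/((-124 + 125)**2 + J(-15)) = 1/((-124 + 125)**2 + 9) = 1/(1**2 + 9) = 1/(1 + 9) = 1/10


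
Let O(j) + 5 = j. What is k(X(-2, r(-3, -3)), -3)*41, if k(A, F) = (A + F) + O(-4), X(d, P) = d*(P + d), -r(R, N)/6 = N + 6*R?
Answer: -10660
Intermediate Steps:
O(j) = -5 + j
r(R, N) = -36*R - 6*N (r(R, N) = -6*(N + 6*R) = -36*R - 6*N)
k(A, F) = -9 + A + F (k(A, F) = (A + F) + (-5 - 4) = (A + F) - 9 = -9 + A + F)
k(X(-2, r(-3, -3)), -3)*41 = (-9 - 2*((-36*(-3) - 6*(-3)) - 2) - 3)*41 = (-9 - 2*((108 + 18) - 2) - 3)*41 = (-9 - 2*(126 - 2) - 3)*41 = (-9 - 2*124 - 3)*41 = (-9 - 248 - 3)*41 = -260*41 = -10660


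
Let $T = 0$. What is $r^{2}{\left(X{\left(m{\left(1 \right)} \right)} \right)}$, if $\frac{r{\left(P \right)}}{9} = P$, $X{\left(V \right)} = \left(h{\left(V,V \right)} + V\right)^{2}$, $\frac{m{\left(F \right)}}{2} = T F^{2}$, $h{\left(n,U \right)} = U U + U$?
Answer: $0$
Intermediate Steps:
$h{\left(n,U \right)} = U + U^{2}$ ($h{\left(n,U \right)} = U^{2} + U = U + U^{2}$)
$m{\left(F \right)} = 0$ ($m{\left(F \right)} = 2 \cdot 0 F^{2} = 2 \cdot 0 = 0$)
$X{\left(V \right)} = \left(V + V \left(1 + V\right)\right)^{2}$ ($X{\left(V \right)} = \left(V \left(1 + V\right) + V\right)^{2} = \left(V + V \left(1 + V\right)\right)^{2}$)
$r{\left(P \right)} = 9 P$
$r^{2}{\left(X{\left(m{\left(1 \right)} \right)} \right)} = \left(9 \cdot 0^{2} \left(2 + 0\right)^{2}\right)^{2} = \left(9 \cdot 0 \cdot 2^{2}\right)^{2} = \left(9 \cdot 0 \cdot 4\right)^{2} = \left(9 \cdot 0\right)^{2} = 0^{2} = 0$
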